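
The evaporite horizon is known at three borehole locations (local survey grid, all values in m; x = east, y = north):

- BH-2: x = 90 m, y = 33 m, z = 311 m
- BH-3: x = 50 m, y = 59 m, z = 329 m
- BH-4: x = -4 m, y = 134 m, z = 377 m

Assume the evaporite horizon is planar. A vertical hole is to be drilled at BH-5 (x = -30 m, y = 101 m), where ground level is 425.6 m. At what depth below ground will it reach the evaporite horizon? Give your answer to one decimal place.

Let the plane be z = a·x + b·y + c.
BH-3−BH-2: −40a + 26b = 18;  BH-4−BH-2: −94a + 101b = 66.
Solving gives a = −0.06391, b = 0.59398.
Then c = 311 − a·90 − b·33 = 297.15.
At (-30, 101): z_contact = 1.92 + 59.99 + 297.15 = 359.06 m.
Depth below ground = 425.6 − 359.06 = 66.5 m.

66.5 m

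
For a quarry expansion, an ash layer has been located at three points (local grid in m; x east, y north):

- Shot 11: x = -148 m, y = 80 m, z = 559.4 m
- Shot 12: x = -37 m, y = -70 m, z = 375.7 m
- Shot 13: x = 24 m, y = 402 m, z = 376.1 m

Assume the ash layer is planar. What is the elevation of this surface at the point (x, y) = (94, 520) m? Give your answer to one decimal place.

299.1 m

Two edge vectors: Shot 11→Shot 12 = (111, -150, -183.7), Shot 11→Shot 13 = (172, 322, -183.3).
Normal n = (Shot 11→Shot 12) × (Shot 11→Shot 13) = (86646.4, -11250.1, 61542).
So ∂z/∂x = −n_x/n_z = −1.40792 and ∂z/∂y = −n_y/n_z = 0.18280.
Intercept c from Shot 11: 559.4 − 208.37 − 14.62 = 336.40.
At (94, 520): z = −132.3 + 95.1 + 336.40 = 299.1 m.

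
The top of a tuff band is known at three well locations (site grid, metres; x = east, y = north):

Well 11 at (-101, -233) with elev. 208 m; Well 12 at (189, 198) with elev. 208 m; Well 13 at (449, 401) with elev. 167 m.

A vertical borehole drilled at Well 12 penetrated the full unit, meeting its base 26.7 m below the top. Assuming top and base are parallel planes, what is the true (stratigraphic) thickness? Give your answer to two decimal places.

24.79 m

Let the plane be z = a·x + b·y + c.
Well 12−Well 11: 290a + 431b = 0;  Well 13−Well 11: 550a + 634b = −41.
Solving gives a = −0.33222, b = 0.22354.
|∇z| = √(a²+b²) = 0.40043, so dip δ = arctan(0.40043) = 21.82°.
True thickness = vertical thickness × cos δ = 26.7 × cos 21.82° = 24.79 m.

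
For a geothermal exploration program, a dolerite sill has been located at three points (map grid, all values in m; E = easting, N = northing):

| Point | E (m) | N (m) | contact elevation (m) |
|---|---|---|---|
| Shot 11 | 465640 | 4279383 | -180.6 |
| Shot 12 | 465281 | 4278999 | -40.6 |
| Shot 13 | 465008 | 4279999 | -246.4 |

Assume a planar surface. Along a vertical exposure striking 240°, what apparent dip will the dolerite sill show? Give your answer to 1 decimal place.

13.2°

Let the plane be z = a·E + b·N + c.
Shot 12−Shot 11: −359a − 384b = 140;  Shot 13−Shot 11: −632a + 616b = −65.8.
Solving gives a = −0.13145, b = −0.24169.
Unit vector along 240° is (sin 240°, cos 240°) = (-0.8660, -0.5000).
Slope in that direction = a·(-0.8660) + b·(-0.5000) = 0.23469.
Apparent dip = arctan|0.23469| = 13.2° (true dip is 15.4°, so apparent ≤ true as expected).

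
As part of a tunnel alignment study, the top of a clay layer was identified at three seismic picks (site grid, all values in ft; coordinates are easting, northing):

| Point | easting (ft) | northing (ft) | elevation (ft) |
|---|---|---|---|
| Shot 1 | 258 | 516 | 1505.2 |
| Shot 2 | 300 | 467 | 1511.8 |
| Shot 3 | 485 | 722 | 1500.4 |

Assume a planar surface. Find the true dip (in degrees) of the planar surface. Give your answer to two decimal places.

Two edge vectors: Shot 1→Shot 2 = (42, -49, 6.6), Shot 1→Shot 3 = (227, 206, -4.8).
Normal n = (Shot 1→Shot 2) × (Shot 1→Shot 3) = (-1124.4, 1699.8, 19775).
So ∂z/∂easting = −n_x/n_z = 0.05686 and ∂z/∂northing = −n_y/n_z = −0.08596.
Gradient magnitude |∇z| = √(a² + b²) = √(0.00323 + 0.00739) = 0.10306.
True dip = arctan(0.10306) = 5.88°, dipping toward NNW (azimuth ≈ 327°).

5.88°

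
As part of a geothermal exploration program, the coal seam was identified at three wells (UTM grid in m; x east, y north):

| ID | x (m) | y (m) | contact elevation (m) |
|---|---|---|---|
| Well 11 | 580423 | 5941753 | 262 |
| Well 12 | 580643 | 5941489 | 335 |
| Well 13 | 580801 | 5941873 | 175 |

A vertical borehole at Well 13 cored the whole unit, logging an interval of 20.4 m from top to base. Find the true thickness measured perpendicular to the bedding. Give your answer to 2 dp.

Two edge vectors: Well 11→Well 12 = (220, -264, 73), Well 11→Well 13 = (378, 120, -87).
Normal n = (Well 11→Well 12) × (Well 11→Well 13) = (14208, 46734, 126192).
So ∂z/∂x = −n_x/n_z = −0.11259 and ∂z/∂y = −n_y/n_z = −0.37034.
|∇z| = √(a²+b²) = 0.38708, so dip δ = arctan(0.38708) = 21.16°.
True thickness = vertical thickness × cos δ = 20.4 × cos 21.16° = 19.02 m.

19.02 m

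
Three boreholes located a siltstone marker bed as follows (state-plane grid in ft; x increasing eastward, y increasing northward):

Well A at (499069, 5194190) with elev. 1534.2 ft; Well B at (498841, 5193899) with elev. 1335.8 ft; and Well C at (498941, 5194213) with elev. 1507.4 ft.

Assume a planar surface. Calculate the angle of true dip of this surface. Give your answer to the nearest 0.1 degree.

28.3°

Let the plane be z = a·x + b·y + c.
Well B−Well A: −228a − 291b = −198.4;  Well C−Well A: −128a + 23b = −26.8.
Solving gives a = 0.29093, b = 0.45385.
Gradient magnitude |∇z| = √(a² + b²) = √(0.08464 + 0.20598) = 0.53909.
True dip = arctan(0.53909) = 28.3°, dipping toward SSW (azimuth ≈ 213°).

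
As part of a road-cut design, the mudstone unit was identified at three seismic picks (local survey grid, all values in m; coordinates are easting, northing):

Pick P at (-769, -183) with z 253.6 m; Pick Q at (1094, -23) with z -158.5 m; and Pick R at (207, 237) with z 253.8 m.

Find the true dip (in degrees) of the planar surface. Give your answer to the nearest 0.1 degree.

35.0°

Two edge vectors: Pick P→Pick Q = (1863, 160, -412.1), Pick P→Pick R = (976, 420, 0.2).
Normal n = (Pick P→Pick Q) × (Pick P→Pick R) = (173114, -402582.2, 626300).
So ∂z/∂easting = −n_x/n_z = −0.27641 and ∂z/∂northing = −n_y/n_z = 0.64279.
Gradient magnitude |∇z| = √(a² + b²) = √(0.07640 + 0.41318) = 0.69970.
True dip = arctan(0.69970) = 35.0°, dipping toward SSE (azimuth ≈ 157°).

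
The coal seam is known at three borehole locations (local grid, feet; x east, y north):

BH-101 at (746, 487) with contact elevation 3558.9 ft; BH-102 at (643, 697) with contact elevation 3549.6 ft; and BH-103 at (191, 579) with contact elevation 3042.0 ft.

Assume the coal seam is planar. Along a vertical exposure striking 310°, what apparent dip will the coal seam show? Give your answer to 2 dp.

Two edge vectors: BH-101→BH-102 = (-103, 210, -9.3), BH-101→BH-103 = (-555, 92, -516.9).
Normal n = (BH-101→BH-102) × (BH-101→BH-103) = (-107693.4, -48079.2, 107074).
So ∂z/∂x = −n_x/n_z = 1.00578 and ∂z/∂y = −n_y/n_z = 0.44903.
Unit vector along 310° is (sin 310°, cos 310°) = (-0.7660, 0.6428).
Slope in that direction = a·(-0.7660) + b·(0.6428) = −0.48185.
Apparent dip = arctan|0.48185| = 25.73° (true dip is 47.8°, so apparent ≤ true as expected).

25.73°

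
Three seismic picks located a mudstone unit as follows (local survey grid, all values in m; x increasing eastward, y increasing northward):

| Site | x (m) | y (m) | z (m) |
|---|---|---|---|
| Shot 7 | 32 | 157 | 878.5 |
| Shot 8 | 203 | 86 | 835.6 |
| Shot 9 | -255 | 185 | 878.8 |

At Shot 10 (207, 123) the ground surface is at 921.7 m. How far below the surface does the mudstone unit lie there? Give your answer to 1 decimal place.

Two edge vectors: Shot 7→Shot 8 = (171, -71, -42.9), Shot 7→Shot 9 = (-287, 28, 0.3).
Normal n = (Shot 7→Shot 8) × (Shot 7→Shot 9) = (1179.9, 12261, -15589).
So ∂z/∂x = −n_x/n_z = 0.07569 and ∂z/∂y = −n_y/n_z = 0.78652.
Intercept c from Shot 7: 878.5 − 2.42 − 123.48 = 752.59.
At (207, 123): z_contact = 15.67 + 96.74 + 752.59 = 865.00 m.
Depth below ground = 921.7 − 865.00 = 56.7 m.

56.7 m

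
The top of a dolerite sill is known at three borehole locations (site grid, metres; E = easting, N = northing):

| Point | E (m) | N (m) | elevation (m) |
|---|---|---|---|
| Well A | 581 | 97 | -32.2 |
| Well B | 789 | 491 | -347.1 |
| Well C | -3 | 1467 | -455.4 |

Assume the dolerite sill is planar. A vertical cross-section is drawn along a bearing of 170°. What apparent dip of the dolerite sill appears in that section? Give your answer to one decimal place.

23.3°

Let the plane be z = a·E + b·N + c.
Well B−Well A: 208a + 394b = −314.9;  Well C−Well A: −584a + 1370b = −423.2.
Solving gives a = −0.51387, b = −0.52796.
Unit vector along 170° is (sin 170°, cos 170°) = (0.1736, -0.9848).
Slope in that direction = a·(0.1736) + b·(-0.9848) = 0.43070.
Apparent dip = arctan|0.43070| = 23.3° (true dip is 36.4°, so apparent ≤ true as expected).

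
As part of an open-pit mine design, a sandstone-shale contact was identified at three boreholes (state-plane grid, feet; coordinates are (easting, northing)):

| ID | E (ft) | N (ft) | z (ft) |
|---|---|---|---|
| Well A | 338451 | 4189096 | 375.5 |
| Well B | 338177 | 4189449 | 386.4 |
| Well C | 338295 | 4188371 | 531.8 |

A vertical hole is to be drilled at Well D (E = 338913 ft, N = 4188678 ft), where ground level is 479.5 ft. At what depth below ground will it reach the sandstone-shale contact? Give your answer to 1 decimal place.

Let the plane be z = a·E + b·N + c.
Well B−Well A: −274a + 353b = 10.9;  Well C−Well A: −156a − 725b = 156.3.
Solving gives a = −0.248608297, b = −0.162092559.
Then c = 375.5 − a·338451 − b·4189096 = 763538.52.
At (338913, 4188678): z_contact = −84256.58 − 678953.54 + 763538.52 = 328.40 ft.
Depth below ground = 479.5 − 328.40 = 151.1 ft.

151.1 ft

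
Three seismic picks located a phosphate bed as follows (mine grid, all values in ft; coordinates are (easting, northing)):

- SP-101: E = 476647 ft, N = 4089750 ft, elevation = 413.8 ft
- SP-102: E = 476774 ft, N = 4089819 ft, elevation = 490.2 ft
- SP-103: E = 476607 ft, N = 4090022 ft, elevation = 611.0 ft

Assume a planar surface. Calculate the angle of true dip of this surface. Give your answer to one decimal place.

Let the plane be z = a·E + b·N + c.
SP-102−SP-101: 127a + 69b = 76.4;  SP-103−SP-101: −40a + 272b = 197.2.
Solving gives a = 0.19231, b = 0.75328.
Gradient magnitude |∇z| = √(a² + b²) = √(0.03698 + 0.56743) = 0.77744.
True dip = arctan(0.77744) = 37.9°, dipping toward SSW (azimuth ≈ 194°).

37.9°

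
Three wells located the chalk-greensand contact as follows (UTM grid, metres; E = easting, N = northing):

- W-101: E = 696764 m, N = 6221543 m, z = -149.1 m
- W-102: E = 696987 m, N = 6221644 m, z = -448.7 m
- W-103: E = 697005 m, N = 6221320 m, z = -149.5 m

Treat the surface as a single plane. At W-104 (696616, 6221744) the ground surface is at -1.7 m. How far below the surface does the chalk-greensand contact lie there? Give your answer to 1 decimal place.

Let the plane be z = a·E + b·N + c.
W-102−W-101: 223a + 101b = −299.6;  W-103−W-101: 241a − 223b = −0.4.
Solving gives a = −0.902540840, b = −0.973597948.
Then c = -149.1 − a·696764 − b·6221543 = 6685990.36.
At (696616, 6221744): z_contact = −628724.39 − 6057477.19 + 6685990.36 = -211.22 m.
Depth below ground = -1.7 − (-211.22) = 209.5 m.

209.5 m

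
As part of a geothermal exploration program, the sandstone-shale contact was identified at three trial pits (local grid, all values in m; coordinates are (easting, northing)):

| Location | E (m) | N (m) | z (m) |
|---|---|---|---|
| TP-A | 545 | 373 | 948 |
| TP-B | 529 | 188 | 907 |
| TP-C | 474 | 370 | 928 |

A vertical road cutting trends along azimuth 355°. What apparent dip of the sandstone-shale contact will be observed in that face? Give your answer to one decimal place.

Two edge vectors: TP-A→TP-B = (-16, -185, -41), TP-A→TP-C = (-71, -3, -20).
Normal n = (TP-A→TP-B) × (TP-A→TP-C) = (3577, 2591, -13087).
So ∂z/∂E = −n_x/n_z = 0.27332 and ∂z/∂N = −n_y/n_z = 0.19798.
Unit vector along 355° is (sin 355°, cos 355°) = (-0.0872, 0.9962).
Slope in that direction = a·(-0.0872) + b·(0.9962) = 0.17341.
Apparent dip = arctan|0.17341| = 9.8° (true dip is 18.6°, so apparent ≤ true as expected).

9.8°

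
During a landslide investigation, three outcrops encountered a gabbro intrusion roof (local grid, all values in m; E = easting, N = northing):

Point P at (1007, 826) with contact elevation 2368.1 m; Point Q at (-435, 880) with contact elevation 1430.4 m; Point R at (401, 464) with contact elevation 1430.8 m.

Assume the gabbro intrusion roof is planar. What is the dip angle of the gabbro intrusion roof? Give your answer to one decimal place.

57.6°

Two edge vectors: Point P→Point Q = (-1442, 54, -937.7), Point P→Point R = (-606, -362, -937.3).
Normal n = (Point P→Point Q) × (Point P→Point R) = (-390061.6, -783340.4, 554728).
So ∂z/∂E = −n_x/n_z = 0.70316 and ∂z/∂N = −n_y/n_z = 1.41212.
Gradient magnitude |∇z| = √(a² + b²) = √(0.49443 + 1.99407) = 1.57750.
True dip = arctan(1.57750) = 57.6°, dipping toward SSW (azimuth ≈ 206°).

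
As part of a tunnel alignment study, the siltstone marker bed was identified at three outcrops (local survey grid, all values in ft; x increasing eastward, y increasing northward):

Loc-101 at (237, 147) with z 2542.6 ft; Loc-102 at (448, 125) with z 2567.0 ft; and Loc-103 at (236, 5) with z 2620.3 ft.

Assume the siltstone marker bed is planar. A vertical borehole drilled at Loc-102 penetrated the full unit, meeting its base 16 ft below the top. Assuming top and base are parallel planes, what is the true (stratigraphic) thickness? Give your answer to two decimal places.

Two edge vectors: Loc-101→Loc-102 = (211, -22, 24.4), Loc-101→Loc-103 = (-1, -142, 77.7).
Normal n = (Loc-101→Loc-102) × (Loc-101→Loc-103) = (1755.4, -16419.1, -29984).
So ∂z/∂x = −n_x/n_z = 0.05854 and ∂z/∂y = −n_y/n_z = −0.54760.
|∇z| = √(a²+b²) = 0.55072, so dip δ = arctan(0.55072) = 28.84°.
True thickness = vertical thickness × cos δ = 16 × cos 28.84° = 14.02 ft.

14.02 ft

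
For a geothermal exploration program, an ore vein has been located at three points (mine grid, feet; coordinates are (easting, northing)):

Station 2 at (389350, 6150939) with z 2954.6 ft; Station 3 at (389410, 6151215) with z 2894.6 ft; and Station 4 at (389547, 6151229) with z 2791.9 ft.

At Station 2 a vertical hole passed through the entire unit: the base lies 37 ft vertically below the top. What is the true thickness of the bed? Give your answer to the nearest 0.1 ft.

29.7 ft

Two edge vectors: Station 2→Station 3 = (60, 276, -60), Station 2→Station 4 = (197, 290, -162.7).
Normal n = (Station 2→Station 3) × (Station 2→Station 4) = (-27505.2, -2058, -36972).
So ∂z/∂E = −n_x/n_z = −0.74395 and ∂z/∂N = −n_y/n_z = −0.05566.
|∇z| = √(a²+b²) = 0.74603, so dip δ = arctan(0.74603) = 36.72°.
True thickness = vertical thickness × cos δ = 37 × cos 36.72° = 29.7 ft.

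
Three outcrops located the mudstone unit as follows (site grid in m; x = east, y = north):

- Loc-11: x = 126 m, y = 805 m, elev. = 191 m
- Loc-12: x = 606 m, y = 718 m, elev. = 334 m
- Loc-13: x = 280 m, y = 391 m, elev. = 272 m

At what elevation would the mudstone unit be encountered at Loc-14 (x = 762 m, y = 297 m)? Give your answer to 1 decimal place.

Two edge vectors: Loc-11→Loc-12 = (480, -87, 143), Loc-11→Loc-13 = (154, -414, 81).
Normal n = (Loc-11→Loc-12) × (Loc-11→Loc-13) = (52155, -16858, -185322).
So ∂z/∂x = −n_x/n_z = 0.28143 and ∂z/∂y = −n_y/n_z = −0.09097.
Intercept c from Loc-11: 191 − 35.46 + 73.23 = 228.77.
At (762, 297): z = 214.4 − 27.0 + 228.77 = 416.2 m.

416.2 m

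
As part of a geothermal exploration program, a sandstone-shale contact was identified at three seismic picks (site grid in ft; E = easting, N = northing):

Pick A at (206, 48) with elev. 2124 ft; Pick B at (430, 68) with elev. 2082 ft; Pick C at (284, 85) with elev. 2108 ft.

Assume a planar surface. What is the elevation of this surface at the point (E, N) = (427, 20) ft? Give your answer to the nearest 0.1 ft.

Let the plane be z = a·E + b·N + c.
Pick B−Pick A: 224a + 20b = −42;  Pick C−Pick A: 78a + 37b = −16.
Solving gives a = −0.18341, b = −0.04578.
Then c = 2124 − a·206 − b·48 = 2163.98.
At (427, 20): z = −78.3 − 0.9 + 2163.98 = 2084.7 ft.

2084.7 ft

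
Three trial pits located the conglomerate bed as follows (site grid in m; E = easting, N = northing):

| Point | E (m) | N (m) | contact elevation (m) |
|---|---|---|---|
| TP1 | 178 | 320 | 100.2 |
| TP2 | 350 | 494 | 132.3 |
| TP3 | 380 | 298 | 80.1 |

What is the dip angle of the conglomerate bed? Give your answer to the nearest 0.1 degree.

Let the plane be z = a·E + b·N + c.
TP2−TP1: 172a + 174b = 32.1;  TP3−TP1: 202a − 22b = −20.1.
Solving gives a = −0.07169, b = 0.25535.
Gradient magnitude |∇z| = √(a² + b²) = √(0.00514 + 0.06521) = 0.26523.
True dip = arctan(0.26523) = 14.9°, dipping toward SSE (azimuth ≈ 164°).

14.9°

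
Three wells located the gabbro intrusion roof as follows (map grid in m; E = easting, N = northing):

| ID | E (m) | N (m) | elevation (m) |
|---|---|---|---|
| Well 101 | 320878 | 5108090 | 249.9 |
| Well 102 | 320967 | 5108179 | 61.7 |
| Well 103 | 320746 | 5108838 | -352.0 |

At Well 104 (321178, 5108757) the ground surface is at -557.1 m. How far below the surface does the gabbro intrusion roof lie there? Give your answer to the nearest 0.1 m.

194.8 m

Two edge vectors: Well 101→Well 102 = (89, 89, -188.2), Well 101→Well 103 = (-132, 748, -601.9).
Normal n = (Well 101→Well 102) × (Well 101→Well 103) = (87204.5, 78411.5, 78320).
So ∂z/∂E = −n_x/n_z = −1.113438458 and ∂z/∂N = −n_y/n_z = −1.001168284.
Intercept c from Well 101: 249.9 + 357277.91 + 5114057.70 = 5471585.51.
At (321178, 5108757): z_contact = −357611.94 − 5114725.48 + 5471585.51 = -751.91 m.
Depth below ground = -557.1 − (-751.91) = 194.8 m.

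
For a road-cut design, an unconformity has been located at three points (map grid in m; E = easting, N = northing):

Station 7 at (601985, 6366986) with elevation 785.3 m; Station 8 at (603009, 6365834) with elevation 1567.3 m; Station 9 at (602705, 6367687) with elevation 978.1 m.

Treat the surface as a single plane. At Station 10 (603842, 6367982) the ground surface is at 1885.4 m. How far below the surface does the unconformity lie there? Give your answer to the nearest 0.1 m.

Two edge vectors: Station 7→Station 8 = (1024, -1152, 782), Station 7→Station 9 = (720, 701, 192.8).
Normal n = (Station 7→Station 8) × (Station 7→Station 9) = (-770287.6, 365612.8, 1547264).
So ∂z/∂E = −n_x/n_z = 0.497838507 and ∂z/∂N = −n_y/n_z = −0.236296327.
Intercept c from Station 7: 785.3 − 299691.31 + 1504495.41 = 1205589.39.
At (603842, 6367982): z_contact = 300615.80 − 1504730.76 + 1205589.39 = 1474.43 m.
Depth below ground = 1885.4 − 1474.43 = 411.0 m.

411.0 m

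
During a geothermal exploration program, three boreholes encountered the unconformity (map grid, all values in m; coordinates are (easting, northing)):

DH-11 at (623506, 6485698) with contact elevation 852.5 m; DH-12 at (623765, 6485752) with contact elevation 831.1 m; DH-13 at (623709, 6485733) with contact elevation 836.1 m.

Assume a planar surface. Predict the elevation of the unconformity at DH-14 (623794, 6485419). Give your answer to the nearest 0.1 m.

846.0 m

Let the plane be z = a·E + b·N + c.
DH-12−DH-11: 259a + 54b = −21.4;  DH-13−DH-11: 203a + 35b = −16.4.
Solving gives a = −0.072008434, b = −0.050922509.
Then c = 852.5 − a·623506 − b·6485698 = 376018.21.
At (623794, 6485419): z = −44918.4 − 330253.8 + 376018.21 = 846.0 m.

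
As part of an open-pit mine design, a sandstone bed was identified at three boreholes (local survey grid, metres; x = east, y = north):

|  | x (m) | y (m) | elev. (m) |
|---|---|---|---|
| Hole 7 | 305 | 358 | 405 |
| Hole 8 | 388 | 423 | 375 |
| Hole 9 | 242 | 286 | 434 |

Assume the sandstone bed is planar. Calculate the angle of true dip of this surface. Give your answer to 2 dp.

Let the plane be z = a·x + b·y + c.
Hole 8−Hole 7: 83a + 65b = −30;  Hole 9−Hole 7: −63a − 72b = 29.
Solving gives a = −0.14620, b = −0.27485.
Gradient magnitude |∇z| = √(a² + b²) = √(0.02137 + 0.07554) = 0.31132.
True dip = arctan(0.31132) = 17.29°, dipping toward NNE (azimuth ≈ 028°).

17.29°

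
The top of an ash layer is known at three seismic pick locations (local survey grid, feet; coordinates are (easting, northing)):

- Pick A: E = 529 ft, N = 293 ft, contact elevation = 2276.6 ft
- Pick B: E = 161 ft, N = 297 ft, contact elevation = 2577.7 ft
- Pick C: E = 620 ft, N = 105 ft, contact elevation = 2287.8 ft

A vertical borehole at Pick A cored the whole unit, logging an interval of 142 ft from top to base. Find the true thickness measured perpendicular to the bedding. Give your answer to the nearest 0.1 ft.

103.4 ft

Two edge vectors: Pick A→Pick B = (-368, 4, 301.1), Pick A→Pick C = (91, -188, 11.2).
Normal n = (Pick A→Pick B) × (Pick A→Pick C) = (56651.6, 31521.7, 68820).
So ∂z/∂E = −n_x/n_z = −0.82319 and ∂z/∂N = −n_y/n_z = −0.45803.
|∇z| = √(a²+b²) = 0.94203, so dip δ = arctan(0.94203) = 43.29°.
True thickness = vertical thickness × cos δ = 142 × cos 43.29° = 103.4 ft.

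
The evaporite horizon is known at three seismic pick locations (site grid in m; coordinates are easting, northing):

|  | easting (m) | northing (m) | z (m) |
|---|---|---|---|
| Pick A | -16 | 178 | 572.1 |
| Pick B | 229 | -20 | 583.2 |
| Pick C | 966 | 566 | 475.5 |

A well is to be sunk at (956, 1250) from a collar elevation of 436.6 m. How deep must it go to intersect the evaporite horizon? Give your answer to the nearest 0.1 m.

42.3 m

Two edge vectors: Pick A→Pick B = (245, -198, 11.1), Pick A→Pick C = (982, 388, -96.6).
Normal n = (Pick A→Pick B) × (Pick A→Pick C) = (14820, 34567.2, 289496).
So ∂z/∂easting = −n_x/n_z = −0.051192 and ∂z/∂northing = −n_y/n_z = −0.119405.
Intercept c from Pick A: 572.1 − 0.82 + 21.25 = 592.53.
At (956, 1250): z_contact = −48.94 − 149.26 + 592.53 = 394.34 m.
Depth below ground = 436.6 − 394.34 = 42.3 m.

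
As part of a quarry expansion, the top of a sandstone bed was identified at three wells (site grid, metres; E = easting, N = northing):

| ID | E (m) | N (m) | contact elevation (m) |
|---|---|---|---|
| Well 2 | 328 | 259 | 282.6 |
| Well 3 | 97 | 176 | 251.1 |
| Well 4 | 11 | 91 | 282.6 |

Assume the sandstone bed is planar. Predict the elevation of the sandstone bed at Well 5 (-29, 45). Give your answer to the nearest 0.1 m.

302.4 m

Let the plane be z = a·E + b·N + c.
Well 3−Well 2: −231a − 83b = −31.5;  Well 4−Well 2: −317a − 168b = 0.
Solving gives a = 0.42346, b = −0.79903.
Then c = 282.6 − a·328 − b·259 = 350.65.
At (-29, 45): z = −12.3 − 36.0 + 350.65 = 302.4 m.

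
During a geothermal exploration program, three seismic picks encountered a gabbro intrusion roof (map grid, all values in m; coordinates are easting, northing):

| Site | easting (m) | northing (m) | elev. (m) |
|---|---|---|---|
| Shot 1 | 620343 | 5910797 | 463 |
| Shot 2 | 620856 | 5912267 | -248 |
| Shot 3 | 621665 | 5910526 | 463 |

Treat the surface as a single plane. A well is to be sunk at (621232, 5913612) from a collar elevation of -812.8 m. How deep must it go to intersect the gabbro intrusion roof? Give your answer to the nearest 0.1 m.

77.1 m

Let the plane be z = a·easting + b·northing + c.
Shot 2−Shot 1: 513a + 1470b = −711;  Shot 3−Shot 1: 1322a − 271b = 0.
Solving gives a = −0.092529977, b = −0.451382396.
Then c = 463 − a·620343 − b·5910797 = 2725893.03.
At (621232, 5913612): z_contact = −57482.58 − 2669300.35 + 2725893.03 = -889.90 m.
Depth below ground = -812.8 − (-889.90) = 77.1 m.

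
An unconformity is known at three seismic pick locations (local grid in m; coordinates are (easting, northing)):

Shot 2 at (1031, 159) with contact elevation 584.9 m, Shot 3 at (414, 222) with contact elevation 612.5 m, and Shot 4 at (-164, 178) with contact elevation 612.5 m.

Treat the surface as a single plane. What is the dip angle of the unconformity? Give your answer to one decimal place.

14.1°

Let the plane be z = a·E + b·N + c.
Shot 3−Shot 2: −617a + 63b = 27.6;  Shot 4−Shot 2: −1195a + 19b = 27.6.
Solving gives a = −0.01911, b = 0.25098.
Gradient magnitude |∇z| = √(a² + b²) = √(0.00037 + 0.06299) = 0.25171.
True dip = arctan(0.25171) = 14.1°, dipping toward S (azimuth ≈ 176°).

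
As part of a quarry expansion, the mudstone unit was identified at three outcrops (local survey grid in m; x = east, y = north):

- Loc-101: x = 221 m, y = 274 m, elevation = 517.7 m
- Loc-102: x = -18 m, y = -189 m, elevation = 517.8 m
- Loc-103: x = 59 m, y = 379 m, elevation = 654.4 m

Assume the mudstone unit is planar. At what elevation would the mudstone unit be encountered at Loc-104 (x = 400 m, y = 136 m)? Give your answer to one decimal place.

Let the plane be z = a·x + b·y + c.
Loc-102−Loc-101: −239a − 463b = 0.1;  Loc-103−Loc-101: −162a + 105b = 136.7.
Solving gives a = −0.63239, b = 0.32622.
Then c = 517.7 − a·221 − b·274 = 568.07.
At (400, 136): z = −253.0 + 44.4 + 568.07 = 359.5 m.

359.5 m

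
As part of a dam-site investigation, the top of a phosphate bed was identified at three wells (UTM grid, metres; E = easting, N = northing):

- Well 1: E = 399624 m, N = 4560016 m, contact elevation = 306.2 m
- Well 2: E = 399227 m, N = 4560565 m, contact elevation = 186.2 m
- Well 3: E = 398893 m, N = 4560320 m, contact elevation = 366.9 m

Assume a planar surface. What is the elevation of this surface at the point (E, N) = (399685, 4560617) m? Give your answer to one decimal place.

Let the plane be z = a·E + b·N + c.
Well 2−Well 1: −397a + 549b = −120;  Well 3−Well 1: −731a + 304b = 60.7.
Solving gives a = −0.248740517, b = −0.398451703.
Then c = 306.2 − a·399624 − b·4560016 = 1916655.02.
At (399685, 4560617): z = −99417.9 − 1817185.6 + 1916655.02 = 51.6 m.

51.6 m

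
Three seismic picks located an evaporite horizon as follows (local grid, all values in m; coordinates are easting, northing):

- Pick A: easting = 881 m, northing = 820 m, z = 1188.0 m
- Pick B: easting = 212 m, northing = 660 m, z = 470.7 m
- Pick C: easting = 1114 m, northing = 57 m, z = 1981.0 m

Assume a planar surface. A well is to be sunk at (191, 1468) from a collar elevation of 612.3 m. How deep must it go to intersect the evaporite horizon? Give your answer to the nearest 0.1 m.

Let the plane be z = a·easting + b·northing + c.
Pick B−Pick A: −669a − 160b = −717.3;  Pick C−Pick A: 233a − 763b = 793.
Solving gives a = 1.230868, b = −0.663444.
Then c = 1188 − a·881 − b·820 = 647.63.
At (191, 1468): z_contact = 235.10 − 973.94 + 647.63 = -91.21 m.
Depth below ground = 612.3 − (-91.21) = 703.5 m.

703.5 m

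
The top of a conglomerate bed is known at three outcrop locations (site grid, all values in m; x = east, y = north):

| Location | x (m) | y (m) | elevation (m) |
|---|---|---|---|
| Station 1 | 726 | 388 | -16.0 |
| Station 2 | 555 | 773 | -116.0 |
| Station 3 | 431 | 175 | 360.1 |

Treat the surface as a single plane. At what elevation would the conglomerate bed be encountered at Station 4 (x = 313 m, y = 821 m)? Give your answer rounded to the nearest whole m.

53 m

Two edge vectors: Station 1→Station 2 = (-171, 385, -100), Station 1→Station 3 = (-295, -213, 376.1).
Normal n = (Station 1→Station 2) × (Station 1→Station 3) = (123498.5, 93813.1, 149998).
So ∂z/∂x = −n_x/n_z = −0.82333 and ∂z/∂y = −n_y/n_z = −0.62543.
Intercept c from Station 1: -16 + 597.74 + 242.67 = 824.41.
At (313, 821): z = −257.7 − 513.5 + 824.41 = 53.2 m.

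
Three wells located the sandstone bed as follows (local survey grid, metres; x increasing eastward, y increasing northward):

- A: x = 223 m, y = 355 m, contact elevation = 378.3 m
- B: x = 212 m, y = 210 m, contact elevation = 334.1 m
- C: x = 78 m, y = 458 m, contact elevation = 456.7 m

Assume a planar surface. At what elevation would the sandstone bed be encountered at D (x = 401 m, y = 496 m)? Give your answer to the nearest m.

Let the plane be z = a·x + b·y + c.
B−A: −11a − 145b = −44.2;  C−A: −145a + 103b = 78.4.
Solving gives a = −0.30758, b = 0.32816.
Then c = 378.3 − a·223 − b·355 = 330.39.
At (401, 496): z = −123.3 + 162.8 + 330.39 = 369.8 m.

370 m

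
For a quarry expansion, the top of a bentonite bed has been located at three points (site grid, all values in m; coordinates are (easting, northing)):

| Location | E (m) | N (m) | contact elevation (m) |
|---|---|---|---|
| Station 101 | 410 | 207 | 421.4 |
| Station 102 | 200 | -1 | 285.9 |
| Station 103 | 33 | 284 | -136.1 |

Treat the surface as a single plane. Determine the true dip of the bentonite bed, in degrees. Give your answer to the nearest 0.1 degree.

Two edge vectors: Station 101→Station 102 = (-210, -208, -135.5), Station 101→Station 103 = (-377, 77, -557.5).
Normal n = (Station 101→Station 102) × (Station 101→Station 103) = (126393.5, -65991.5, -94586).
So ∂z/∂E = −n_x/n_z = 1.33628 and ∂z/∂N = −n_y/n_z = −0.69769.
Gradient magnitude |∇z| = √(a² + b²) = √(1.78565 + 0.48677) = 1.50745.
True dip = arctan(1.50745) = 56.4°, dipping toward WNW (azimuth ≈ 298°).

56.4°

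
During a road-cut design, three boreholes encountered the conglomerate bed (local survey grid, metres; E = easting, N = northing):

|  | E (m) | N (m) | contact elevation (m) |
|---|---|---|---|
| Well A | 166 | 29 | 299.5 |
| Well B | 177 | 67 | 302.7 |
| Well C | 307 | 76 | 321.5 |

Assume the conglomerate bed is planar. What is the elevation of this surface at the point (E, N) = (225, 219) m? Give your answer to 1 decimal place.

Let the plane be z = a·E + b·N + c.
Well B−Well A: 11a + 38b = 3.2;  Well C−Well A: 141a + 47b = 22.
Solving gives a = 0.14162, b = 0.04321.
Then c = 299.5 − a·166 − b·29 = 274.74.
At (225, 219): z = 31.9 + 9.5 + 274.74 = 316.1 m.

316.1 m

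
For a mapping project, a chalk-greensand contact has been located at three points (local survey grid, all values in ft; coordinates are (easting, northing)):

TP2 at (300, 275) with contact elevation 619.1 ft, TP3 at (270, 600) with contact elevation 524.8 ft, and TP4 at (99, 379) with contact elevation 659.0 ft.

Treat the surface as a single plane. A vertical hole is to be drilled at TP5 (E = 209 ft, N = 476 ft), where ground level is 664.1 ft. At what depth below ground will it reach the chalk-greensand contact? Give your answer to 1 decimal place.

Two edge vectors: TP2→TP3 = (-30, 325, -94.3), TP2→TP4 = (-201, 104, 39.9).
Normal n = (TP2→TP3) × (TP2→TP4) = (22774.7, 20151.3, 62205).
So ∂z/∂E = −n_x/n_z = −0.36612 and ∂z/∂N = −n_y/n_z = −0.32395.
Intercept c from TP2: 619.1 + 109.84 + 89.09 = 818.02.
At (209, 476): z_contact = −76.52 − 154.20 + 818.02 = 587.30 ft.
Depth below ground = 664.1 − 587.30 = 76.8 ft.

76.8 ft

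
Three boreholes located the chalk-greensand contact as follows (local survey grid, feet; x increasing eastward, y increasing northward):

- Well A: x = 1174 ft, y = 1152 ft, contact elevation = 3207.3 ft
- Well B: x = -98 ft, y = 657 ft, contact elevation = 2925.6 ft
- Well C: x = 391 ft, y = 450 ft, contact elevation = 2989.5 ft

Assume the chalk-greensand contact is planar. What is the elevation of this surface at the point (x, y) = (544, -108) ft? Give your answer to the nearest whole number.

Two edge vectors: Well A→Well B = (-1272, -495, -281.7), Well A→Well C = (-783, -702, -217.8).
Normal n = (Well A→Well B) × (Well A→Well C) = (-89942.4, -56470.5, 505359).
So ∂z/∂x = −n_x/n_z = 0.17798 and ∂z/∂y = −n_y/n_z = 0.11174.
Intercept c from Well A: 3207.3 − 208.95 − 128.73 = 2869.63.
At (544, -108): z = 96.8 − 12.1 + 2869.63 = 2954.4 ft.

2954 ft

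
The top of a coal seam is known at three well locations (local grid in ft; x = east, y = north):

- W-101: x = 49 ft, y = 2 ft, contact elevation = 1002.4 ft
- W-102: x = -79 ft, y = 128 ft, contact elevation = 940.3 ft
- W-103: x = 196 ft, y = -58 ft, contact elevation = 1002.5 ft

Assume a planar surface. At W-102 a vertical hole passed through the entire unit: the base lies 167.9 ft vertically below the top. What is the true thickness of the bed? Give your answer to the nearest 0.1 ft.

Two edge vectors: W-101→W-102 = (-128, 126, -62.1), W-101→W-103 = (147, -60, 0.1).
Normal n = (W-101→W-102) × (W-101→W-103) = (-3713.4, -9115.9, -10842).
So ∂z/∂x = −n_x/n_z = −0.34250 and ∂z/∂y = −n_y/n_z = −0.84080.
|∇z| = √(a²+b²) = 0.90788, so dip δ = arctan(0.90788) = 42.24°.
True thickness = vertical thickness × cos δ = 167.9 × cos 42.24° = 124.3 ft.

124.3 ft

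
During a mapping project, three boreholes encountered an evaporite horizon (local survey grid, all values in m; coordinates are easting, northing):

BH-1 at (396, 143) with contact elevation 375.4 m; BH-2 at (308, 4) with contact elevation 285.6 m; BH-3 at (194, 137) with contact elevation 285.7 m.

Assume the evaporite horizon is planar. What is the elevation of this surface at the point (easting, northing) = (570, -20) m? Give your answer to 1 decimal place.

Let the plane be z = a·easting + b·northing + c.
BH-2−BH-1: −88a − 139b = −89.8;  BH-3−BH-1: −202a − 6b = −89.7.
Solving gives a = 0.43301, b = 0.37191.
Then c = 375.4 − a·396 − b·143 = 150.74.
At (570, -20): z = 246.8 − 7.4 + 150.74 = 390.1 m.

390.1 m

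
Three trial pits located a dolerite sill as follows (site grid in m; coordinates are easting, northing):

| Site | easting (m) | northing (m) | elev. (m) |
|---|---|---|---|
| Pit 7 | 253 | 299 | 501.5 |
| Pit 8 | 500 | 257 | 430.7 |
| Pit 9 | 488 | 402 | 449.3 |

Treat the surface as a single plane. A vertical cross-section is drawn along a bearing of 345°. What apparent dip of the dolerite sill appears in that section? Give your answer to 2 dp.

Two edge vectors: Pit 7→Pit 8 = (247, -42, -70.8), Pit 7→Pit 9 = (235, 103, -52.2).
Normal n = (Pit 7→Pit 8) × (Pit 7→Pit 9) = (9484.8, -3744.6, 35311).
So ∂z/∂easting = −n_x/n_z = −0.26861 and ∂z/∂northing = −n_y/n_z = 0.10605.
Unit vector along 345° is (sin 345°, cos 345°) = (-0.2588, 0.9659).
Slope in that direction = a·(-0.2588) + b·(0.9659) = 0.17195.
Apparent dip = arctan|0.17195| = 9.76° (true dip is 16.1°, so apparent ≤ true as expected).

9.76°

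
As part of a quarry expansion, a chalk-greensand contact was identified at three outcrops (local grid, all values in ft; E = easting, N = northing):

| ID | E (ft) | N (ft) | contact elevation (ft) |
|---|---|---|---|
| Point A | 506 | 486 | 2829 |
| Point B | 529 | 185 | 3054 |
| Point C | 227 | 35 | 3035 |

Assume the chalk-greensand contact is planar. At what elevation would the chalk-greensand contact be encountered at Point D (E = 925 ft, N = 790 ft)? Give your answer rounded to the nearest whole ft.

Let the plane be z = a·E + b·N + c.
Point B−Point A: 23a − 301b = 225;  Point C−Point A: −279a − 451b = 206.
Solving gives a = 0.41832, b = −0.71554.
Then c = 2829 − a·506 − b·486 = 2965.09.
At (925, 790): z = 386.9 − 565.3 + 2965.09 = 2786.7 ft.

2787 ft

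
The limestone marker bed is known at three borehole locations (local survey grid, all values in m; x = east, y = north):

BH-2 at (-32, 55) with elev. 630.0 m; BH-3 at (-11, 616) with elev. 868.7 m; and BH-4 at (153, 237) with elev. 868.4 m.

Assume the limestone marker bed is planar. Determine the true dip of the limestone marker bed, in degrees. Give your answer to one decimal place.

Two edge vectors: BH-2→BH-3 = (21, 561, 238.7), BH-2→BH-4 = (185, 182, 238.4).
Normal n = (BH-2→BH-3) × (BH-2→BH-4) = (90299, 39153.1, -99963).
So ∂z/∂x = −n_x/n_z = 0.90332 and ∂z/∂y = −n_y/n_z = 0.39168.
Gradient magnitude |∇z| = √(a² + b²) = √(0.81599 + 0.15341) = 0.98458.
True dip = arctan(0.98458) = 44.6°, dipping toward WSW (azimuth ≈ 247°).

44.6°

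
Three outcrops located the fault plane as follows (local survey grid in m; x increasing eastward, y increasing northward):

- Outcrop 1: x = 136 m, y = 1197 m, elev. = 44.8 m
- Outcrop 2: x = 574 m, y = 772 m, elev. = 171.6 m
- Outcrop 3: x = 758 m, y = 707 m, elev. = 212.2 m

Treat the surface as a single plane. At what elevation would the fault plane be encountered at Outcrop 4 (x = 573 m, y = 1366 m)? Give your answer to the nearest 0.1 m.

Let the plane be z = a·x + b·y + c.
Outcrop 2−Outcrop 1: 438a − 425b = 126.8;  Outcrop 3−Outcrop 1: 622a − 490b = 167.4.
Solving gives a = 0.181239, b = −0.111570.
Then c = 44.8 − a·136 − b·1197 = 153.70.
At (573, 1366): z = 103.8 − 152.4 + 153.70 = 105.1 m.

105.1 m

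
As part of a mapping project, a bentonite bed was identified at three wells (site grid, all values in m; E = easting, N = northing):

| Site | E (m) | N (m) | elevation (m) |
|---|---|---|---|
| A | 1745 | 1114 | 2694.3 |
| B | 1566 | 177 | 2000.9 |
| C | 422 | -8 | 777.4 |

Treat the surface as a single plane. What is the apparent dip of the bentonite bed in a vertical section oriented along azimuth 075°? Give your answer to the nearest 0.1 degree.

47.5°

Let the plane be z = a·E + b·N + c.
B−A: −179a − 937b = −693.4;  C−A: −1323a − 1122b = −1916.9.
Solving gives a = 0.98010, b = 0.55279.
Unit vector along 075° is (sin 75°, cos 75°) = (0.9659, 0.2588).
Slope in that direction = a·(0.9659) + b·(0.2588) = 1.08978.
Apparent dip = arctan|1.08978| = 47.5° (true dip is 48.4°, so apparent ≤ true as expected).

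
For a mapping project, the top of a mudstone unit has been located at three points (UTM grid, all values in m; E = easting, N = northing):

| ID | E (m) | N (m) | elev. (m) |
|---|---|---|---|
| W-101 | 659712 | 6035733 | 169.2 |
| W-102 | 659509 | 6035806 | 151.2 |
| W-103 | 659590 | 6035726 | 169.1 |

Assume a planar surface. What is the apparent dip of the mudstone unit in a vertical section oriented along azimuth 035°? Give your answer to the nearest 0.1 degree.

Let the plane be z = a·E + b·N + c.
W-102−W-101: −203a + 73b = −18;  W-103−W-101: −122a − 7b = −0.1.
Solving gives a = 0.01291, b = −0.21068.
Unit vector along 035° is (sin 35°, cos 35°) = (0.5736, 0.8192).
Slope in that direction = a·(0.5736) + b·(0.8192) = −0.16518.
Apparent dip = arctan|0.16518| = 9.4° (true dip is 11.9°, so apparent ≤ true as expected).

9.4°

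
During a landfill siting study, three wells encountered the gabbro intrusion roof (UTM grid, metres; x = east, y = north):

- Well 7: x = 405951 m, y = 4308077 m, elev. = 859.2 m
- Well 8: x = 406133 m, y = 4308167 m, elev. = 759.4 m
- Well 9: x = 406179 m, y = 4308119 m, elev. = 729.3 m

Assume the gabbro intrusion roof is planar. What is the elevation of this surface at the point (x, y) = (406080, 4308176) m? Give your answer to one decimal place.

Two edge vectors: Well 7→Well 8 = (182, 90, -99.8), Well 7→Well 9 = (228, 42, -129.9).
Normal n = (Well 7→Well 8) × (Well 7→Well 9) = (-7499.4, 887.4, -12876).
So ∂z/∂x = −n_x/n_z = −0.582432432 and ∂z/∂y = −n_y/n_z = 0.068918919.
Intercept c from Well 7: 859.2 + 236439.03 − 296908.01 = −59609.78.
At (406080, 4308176): z = −236514.2 + 296914.8 − 59609.78 = 790.9 m.

790.9 m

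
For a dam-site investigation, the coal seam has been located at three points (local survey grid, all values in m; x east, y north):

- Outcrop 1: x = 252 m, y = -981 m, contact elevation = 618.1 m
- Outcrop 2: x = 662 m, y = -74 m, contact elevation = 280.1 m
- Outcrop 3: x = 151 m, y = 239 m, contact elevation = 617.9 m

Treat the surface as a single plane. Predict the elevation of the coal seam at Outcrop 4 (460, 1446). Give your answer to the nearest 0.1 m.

332.9 m

Let the plane be z = a·x + b·y + c.
Outcrop 2−Outcrop 1: 410a + 907b = −338;  Outcrop 3−Outcrop 1: −101a + 1220b = −0.2.
Solving gives a = −0.696475, b = −0.057823.
Then c = 618.1 − a·252 − b·-981 = 736.89.
At (460, 1446): z = −320.4 − 83.6 + 736.89 = 332.9 m.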